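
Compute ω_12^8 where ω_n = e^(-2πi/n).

ω_12^8 = e^(-2πi·8/12)
= cos(-2π·8/12) + i·sin(-2π·8/12)
= cos(-16π/12) + i·sin(-16π/12)

ω_12^8 = cos(-16π/12) + i·sin(-16π/12) = -0.5000+0.8660i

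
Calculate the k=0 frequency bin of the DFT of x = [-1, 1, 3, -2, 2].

X[0] = Σ(n=0 to 4) x[n] · ω_5^0 = Σ x[n]
= (-1) + (1) + (3) + (-2) + (2)

X[0] = 3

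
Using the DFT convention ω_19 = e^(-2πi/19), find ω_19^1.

ω_19^1 = e^(-2πi·1/19)
= cos(-2π·1/19) + i·sin(-2π·1/19)
= cos(-2π/19) + i·sin(-2π/19)

ω_19^1 = cos(-2π/19) + i·sin(-2π/19) = 0.9458-0.3247i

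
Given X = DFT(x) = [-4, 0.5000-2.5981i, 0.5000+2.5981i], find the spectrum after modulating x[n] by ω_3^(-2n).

Modulation property: DFT(ω_3^(-2n)·x[n]) = X[(k-2) mod 3], so circularly shift X by 2 positions.

X[k-2] = [0.5000-2.5981i, 0.5000+2.5981i, -4]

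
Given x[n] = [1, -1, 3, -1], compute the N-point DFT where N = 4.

X[k] = Σ(n=0 to 3) x[n] · ω_4^(nk)
where ω_4 = e^(-2πi/4)

Computing each X[k]:
X[0] = 2
X[1] = -2
X[2] = 6
X[3] = -2

X = [2, -2, 6, -2]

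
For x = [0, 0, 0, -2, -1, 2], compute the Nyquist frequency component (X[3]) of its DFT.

X[3] = Σ(n=0 to 5) x[n] · ω_6^(3n) where ω_6 = e^(-2πi/6)
= (0)·ω_6^0 + (0)·ω_6^3 + (0)·ω_6^6 + (-2)·ω_6^9 + (-1)·ω_6^12 + (2)·ω_6^15

X[3] = -1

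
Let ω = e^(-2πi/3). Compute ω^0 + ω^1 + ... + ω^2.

Sum of all nth roots of unity equals 0 for n > 1 (geometric series with r ≠ 1).

0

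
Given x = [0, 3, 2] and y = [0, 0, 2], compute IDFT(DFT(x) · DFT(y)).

(x ⊛ y)[n] = Σ(m=0 to 2) x[m] · y[(n-m) mod 3]

Computing each output sample:
(x ⊛ y)[0] = 6
(x ⊛ y)[1] = 4
(x ⊛ y)[2] = 0

x ⊛ y = [6, 4, 0]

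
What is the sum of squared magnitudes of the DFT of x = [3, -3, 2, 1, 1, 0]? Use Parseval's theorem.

Parseval: Σ|x[n]|² = (1/N)Σ|X[k]|², so Σ|X[k]|² = N·Σ|x[n]|² = 6·24.0000

Σ|X[k]|² = N·Σ|x[n]|² = 6·24.0000 = 144.0000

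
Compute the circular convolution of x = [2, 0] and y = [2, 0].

(x ⊛ y)[n] = Σ(m=0 to 1) x[m] · y[(n-m) mod 2]

Computing each output sample:
(x ⊛ y)[0] = 4
(x ⊛ y)[1] = 0

x ⊛ y = [4, 0]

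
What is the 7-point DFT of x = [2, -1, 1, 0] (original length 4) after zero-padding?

Original 4-point DFT: [2, 1+1i, 4, 1-1i]
Zero-padded 7-point DFT provides frequency interpolation.

DFT_7([x, 0, ...]) = [2, 1.1540-0.1931i, 1.3216+1.4088i, 3.5245+1.2157i, 3.5245-1.2157i, 1.3216-1.4088i, 1.1540+0.1931i]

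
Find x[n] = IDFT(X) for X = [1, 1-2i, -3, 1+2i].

x[n] = (1/4) Σ(k=0 to 3) X[k] · e^(2πikn/4)

Computing each x[n]:
x[0] = 0
x[1] = 2
x[2] = -1
x[3] = 0

x = [0, 2, -1, 0]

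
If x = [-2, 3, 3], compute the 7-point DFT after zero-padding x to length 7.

Original 3-point DFT: [4, -5, -5]
Zero-padded 7-point DFT provides frequency interpolation.

DFT_7([x, 0, ...]) = [4, -0.7971-5.2703i, -5.3705-1.6231i, -2.8324+1.0438i, -2.8324-1.0438i, -5.3705+1.6231i, -0.7971+5.2703i]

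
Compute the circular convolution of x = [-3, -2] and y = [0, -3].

(x ⊛ y)[n] = Σ(m=0 to 1) x[m] · y[(n-m) mod 2]

Computing each output sample:
(x ⊛ y)[0] = 6
(x ⊛ y)[1] = 9

x ⊛ y = [6, 9]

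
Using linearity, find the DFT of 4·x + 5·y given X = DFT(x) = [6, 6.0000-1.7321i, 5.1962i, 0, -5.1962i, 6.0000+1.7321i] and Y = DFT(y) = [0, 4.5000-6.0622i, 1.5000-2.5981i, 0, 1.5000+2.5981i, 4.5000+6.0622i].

By linearity: DFT(4x + 5y) = 4·DFT(x) + 5·DFT(y)
= 4·[6, 6.0000-1.7321i, 5.1962i, 0, -5.1962i, 6.0000+1.7321i] + 5·[0, 4.5000-6.0622i, 1.5000-2.5981i, 0, 1.5000+2.5981i, 4.5000+6.0622i]

Computing element-wise:
Z[0] = 4·(6) + 5·(0) = 24
Z[1] = 4·(6.0000-1.7321i) + 5·(4.5000-6.0622i) = 46.5000-37.2394i
Z[2] = 4·(5.1962i) + 5·(1.5000-2.5981i) = 7.5000+7.7943i
Z[3] = 4·(0) + 5·(0) = 0
Z[4] = 4·(-5.1962i) + 5·(1.5000+2.5981i) = 7.5000-7.7943i
Z[5] = 4·(6.0000+1.7321i) + 5·(4.5000+6.0622i) = 46.5000+37.2394i

DFT(4x + 5y) = 4·X + 5·Y = [24, 46.5000-37.2394i, 7.5000+7.7943i, 0, 7.5000-7.7943i, 46.5000+37.2394i]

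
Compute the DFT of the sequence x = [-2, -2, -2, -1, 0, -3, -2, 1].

X[k] = Σ(n=0 to 7) x[n] · ω_8^(nk)
where ω_8 = e^(-2πi/8)

Computing each X[k]:
X[0] = -11
X[1] = 0.1213+0.7071i
X[2] = 2+5i
X[3] = -4.1213+0.7071i
X[4] = -1
X[5] = -4.1213-0.7071i
X[6] = 2-5i
X[7] = 0.1213-0.7071i

X = [-11, 0.1213+0.7071i, 2+5i, -4.1213+0.7071i, -1, -4.1213-0.7071i, 2-5i, 0.1213-0.7071i]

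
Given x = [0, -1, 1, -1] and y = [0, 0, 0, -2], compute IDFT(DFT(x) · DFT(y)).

(x ⊛ y)[n] = Σ(m=0 to 3) x[m] · y[(n-m) mod 4]

Computing each output sample:
(x ⊛ y)[0] = 2
(x ⊛ y)[1] = -2
(x ⊛ y)[2] = 2
(x ⊛ y)[3] = 0

x ⊛ y = [2, -2, 2, 0]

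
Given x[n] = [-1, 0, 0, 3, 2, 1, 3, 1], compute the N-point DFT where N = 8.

X[k] = Σ(n=0 to 7) x[n] · ω_8^(nk)
where ω_8 = e^(-2πi/8)

Computing each X[k]:
X[0] = 9
X[1] = -5.1213+2.2929i
X[2] = -2+3i
X[3] = -0.8787-3.7071i
X[4] = -1
X[5] = -0.8787+3.7071i
X[6] = -2-3i
X[7] = -5.1213-2.2929i

X = [9, -5.1213+2.2929i, -2+3i, -0.8787-3.7071i, -1, -0.8787+3.7071i, -2-3i, -5.1213-2.2929i]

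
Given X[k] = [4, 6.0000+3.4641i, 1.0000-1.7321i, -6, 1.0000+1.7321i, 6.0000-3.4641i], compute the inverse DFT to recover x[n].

x[n] = (1/6) Σ(k=0 to 5) X[k] · e^(2πikn/6)

Computing each x[n]:
x[0] = 2
x[1] = 2
x[2] = -3
x[3] = 0
x[4] = 0
x[5] = 3

x = [2, 2, -3, 0, 0, 3]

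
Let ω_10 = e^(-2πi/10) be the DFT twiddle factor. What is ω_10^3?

ω_10^3 = e^(-2πi·3/10)
= cos(-2π·3/10) + i·sin(-2π·3/10)
= cos(-6π/10) + i·sin(-6π/10)

ω_10^3 = cos(-6π/10) + i·sin(-6π/10) = -0.3090-0.9511i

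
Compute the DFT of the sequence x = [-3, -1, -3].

X[k] = Σ(n=0 to 2) x[n] · ω_3^(nk)
where ω_3 = e^(-2πi/3)

Computing each X[k]:
X[0] = -7
X[1] = -1.0000-1.7321i
X[2] = -1.0000+1.7321i

X = [-7, -1.0000-1.7321i, -1.0000+1.7321i]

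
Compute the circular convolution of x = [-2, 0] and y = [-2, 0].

(x ⊛ y)[n] = Σ(m=0 to 1) x[m] · y[(n-m) mod 2]

Computing each output sample:
(x ⊛ y)[0] = 4
(x ⊛ y)[1] = 0

x ⊛ y = [4, 0]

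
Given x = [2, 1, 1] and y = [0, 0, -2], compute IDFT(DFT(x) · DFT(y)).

(x ⊛ y)[n] = Σ(m=0 to 2) x[m] · y[(n-m) mod 3]

Computing each output sample:
(x ⊛ y)[0] = -2
(x ⊛ y)[1] = -2
(x ⊛ y)[2] = -4

x ⊛ y = [-2, -2, -4]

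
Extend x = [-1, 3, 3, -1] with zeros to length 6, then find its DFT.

Original 4-point DFT: [4, -4-4i, 0, -4+4i]
Zero-padded 6-point DFT provides frequency interpolation.

DFT_6([x, 0, ...]) = [4, -5.1962i, -5, 0, -5, 5.1962i]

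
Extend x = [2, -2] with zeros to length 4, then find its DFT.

Original 2-point DFT: [0, 4]
Zero-padded 4-point DFT provides frequency interpolation.

DFT_4([x, 0, ...]) = [0, 2+2i, 4, 2-2i]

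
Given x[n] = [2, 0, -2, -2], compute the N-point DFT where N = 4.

X[k] = Σ(n=0 to 3) x[n] · ω_4^(nk)
where ω_4 = e^(-2πi/4)

Computing each X[k]:
X[0] = -2
X[1] = 4-2i
X[2] = 2
X[3] = 4+2i

X = [-2, 4-2i, 2, 4+2i]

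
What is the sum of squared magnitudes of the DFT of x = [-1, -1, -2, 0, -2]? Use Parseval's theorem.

Parseval: Σ|x[n]|² = (1/N)Σ|X[k]|², so Σ|X[k]|² = N·Σ|x[n]|² = 5·10.0000

Σ|X[k]|² = N·Σ|x[n]|² = 5·10.0000 = 50.0000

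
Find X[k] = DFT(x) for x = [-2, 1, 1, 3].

X[k] = Σ(n=0 to 3) x[n] · ω_4^(nk)
where ω_4 = e^(-2πi/4)

Computing each X[k]:
X[0] = 3
X[1] = -3+2i
X[2] = -5
X[3] = -3-2i

X = [3, -3+2i, -5, -3-2i]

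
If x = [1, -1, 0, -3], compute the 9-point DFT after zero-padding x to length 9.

Original 4-point DFT: [-3, 1-2i, 5, 1+2i]
Zero-padded 9-point DFT provides frequency interpolation.

DFT_9([x, 0, ...]) = [-3, 1.7340+3.2409i, 2.3264-1.6133i, -1.5000+0.8660i, 3.4397+2.9401i, 3.4397-2.9401i, -1.5000-0.8660i, 2.3264+1.6133i, 1.7340-3.2409i]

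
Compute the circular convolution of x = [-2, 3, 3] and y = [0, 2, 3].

(x ⊛ y)[n] = Σ(m=0 to 2) x[m] · y[(n-m) mod 3]

Computing each output sample:
(x ⊛ y)[0] = 15
(x ⊛ y)[1] = 5
(x ⊛ y)[2] = 0

x ⊛ y = [15, 5, 0]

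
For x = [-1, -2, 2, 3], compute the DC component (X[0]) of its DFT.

X[0] = Σ(n=0 to 3) x[n] · ω_4^0 = Σ x[n]
= (-1) + (-2) + (2) + (3)

X[0] = 2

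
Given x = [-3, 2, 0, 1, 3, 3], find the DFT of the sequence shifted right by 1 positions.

Time shift by 1: X_shifted[k] = ω_6^(1k) · X[k]
Shifted x = [3, -3, 2, 0, 1, 3]

DFT(x[n-1]) = [6, 1.5000+4.3301i, 1.5000+6.0622i, 6, 1.5000-6.0622i, 1.5000-4.3301i]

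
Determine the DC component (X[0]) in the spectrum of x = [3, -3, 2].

X[0] = Σ(n=0 to 2) x[n] · ω_3^0 = Σ x[n]
= (3) + (-3) + (2)

X[0] = 2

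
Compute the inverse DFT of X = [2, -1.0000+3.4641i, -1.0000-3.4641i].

x[n] = (1/3) Σ(k=0 to 2) X[k] · e^(2πikn/3)

Computing each x[n]:
x[0] = 0
x[1] = -1
x[2] = 3

x = [0, -1, 3]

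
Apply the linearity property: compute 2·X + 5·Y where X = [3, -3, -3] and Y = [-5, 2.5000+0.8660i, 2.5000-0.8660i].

By linearity: DFT(2x + 5y) = 2·DFT(x) + 5·DFT(y)
= 2·[3, -3, -3] + 5·[-5, 2.5000+0.8660i, 2.5000-0.8660i]

Computing element-wise:
Z[0] = 2·(3) + 5·(-5) = -19
Z[1] = 2·(-3) + 5·(2.5000+0.8660i) = 6.5000+4.3300i
Z[2] = 2·(-3) + 5·(2.5000-0.8660i) = 6.5000-4.3300i

DFT(2x + 5y) = 2·X + 5·Y = [-19, 6.5000+4.3300i, 6.5000-4.3300i]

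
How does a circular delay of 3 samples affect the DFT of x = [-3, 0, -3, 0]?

Time shift by 3: X_shifted[k] = ω_4^(3k) · X[k]
Shifted x = [0, -3, 0, -3]

DFT(x[n-3]) = [-6, 0, 6, 0]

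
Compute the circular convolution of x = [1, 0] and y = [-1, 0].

(x ⊛ y)[n] = Σ(m=0 to 1) x[m] · y[(n-m) mod 2]

Computing each output sample:
(x ⊛ y)[0] = -1
(x ⊛ y)[1] = 0

x ⊛ y = [-1, 0]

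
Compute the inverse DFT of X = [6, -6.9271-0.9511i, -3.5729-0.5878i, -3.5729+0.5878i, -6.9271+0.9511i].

x[n] = (1/5) Σ(k=0 to 4) X[k] · e^(2πikn/5)

Computing each x[n]:
x[0] = -3
x[1] = 2
x[2] = 3
x[3] = 3
x[4] = 1

x = [-3, 2, 3, 3, 1]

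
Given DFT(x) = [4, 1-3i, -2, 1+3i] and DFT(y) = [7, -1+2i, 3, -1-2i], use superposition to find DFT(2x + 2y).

By linearity: DFT(2x + 2y) = 2·DFT(x) + 2·DFT(y)
= 2·[4, 1-3i, -2, 1+3i] + 2·[7, -1+2i, 3, -1-2i]

Computing element-wise:
Z[0] = 2·(4) + 2·(7) = 22
Z[1] = 2·(1-3i) + 2·(-1+2i) = -2i
Z[2] = 2·(-2) + 2·(3) = 2
Z[3] = 2·(1+3i) + 2·(-1-2i) = 2i

DFT(2x + 2y) = 2·X + 2·Y = [22, -2i, 2, 2i]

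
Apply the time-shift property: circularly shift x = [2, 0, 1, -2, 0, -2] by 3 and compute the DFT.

Time shift by 3: X_shifted[k] = ω_6^(3k) · X[k]
Shifted x = [-2, 0, -2, 2, 0, 1]

DFT(x[n-3]) = [-1, -2.5000+2.5981i, 0.5000-0.8660i, -7, 0.5000+0.8660i, -2.5000-2.5981i]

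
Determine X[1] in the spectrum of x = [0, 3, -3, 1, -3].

X[1] = Σ(n=0 to 4) x[n] · ω_5^(1n) where ω_5 = e^(-2πi/5)
= (0)·ω_5^0 + (3)·ω_5^1 + (-3)·ω_5^2 + (1)·ω_5^3 + (-3)·ω_5^4

X[1] = 1.6180-3.3552i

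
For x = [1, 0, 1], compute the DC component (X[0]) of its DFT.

X[0] = Σ(n=0 to 2) x[n] · ω_3^0 = Σ x[n]
= (1) + (0) + (1)

X[0] = 2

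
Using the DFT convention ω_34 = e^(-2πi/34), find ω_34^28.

ω_34^28 = e^(-2πi·28/34)
= cos(-2π·28/34) + i·sin(-2π·28/34)
= cos(-56π/34) + i·sin(-56π/34)

ω_34^28 = cos(-56π/34) + i·sin(-56π/34) = 0.4457+0.8952i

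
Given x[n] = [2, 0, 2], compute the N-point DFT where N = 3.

X[k] = Σ(n=0 to 2) x[n] · ω_3^(nk)
where ω_3 = e^(-2πi/3)

Computing each X[k]:
X[0] = 4
X[1] = 1.0000+1.7321i
X[2] = 1.0000-1.7321i

X = [4, 1.0000+1.7321i, 1.0000-1.7321i]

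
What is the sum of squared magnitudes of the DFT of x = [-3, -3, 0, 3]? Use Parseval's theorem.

Parseval: Σ|x[n]|² = (1/N)Σ|X[k]|², so Σ|X[k]|² = N·Σ|x[n]|² = 4·27.0000

Σ|X[k]|² = N·Σ|x[n]|² = 4·27.0000 = 108.0000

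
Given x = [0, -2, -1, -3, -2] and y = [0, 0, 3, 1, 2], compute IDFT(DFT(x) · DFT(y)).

(x ⊛ y)[n] = Σ(m=0 to 4) x[m] · y[(n-m) mod 5]

Computing each output sample:
(x ⊛ y)[0] = -14
(x ⊛ y)[1] = -11
(x ⊛ y)[2] = -8
(x ⊛ y)[3] = -10
(x ⊛ y)[4] = -5

x ⊛ y = [-14, -11, -8, -10, -5]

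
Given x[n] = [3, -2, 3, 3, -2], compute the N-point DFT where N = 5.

X[k] = Σ(n=0 to 4) x[n] · ω_5^(nk)
where ω_5 = e^(-2πi/5)

Computing each X[k]:
X[0] = 5
X[1] = -3.0902
X[2] = 8.0902
X[3] = 8.0902
X[4] = -3.0902

X = [5, -3.0902, 8.0902, 8.0902, -3.0902]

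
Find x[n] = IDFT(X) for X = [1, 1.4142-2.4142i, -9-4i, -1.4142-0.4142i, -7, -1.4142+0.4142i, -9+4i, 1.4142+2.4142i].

x[n] = (1/8) Σ(k=0 to 7) X[k] · e^(2πikn/8)

Computing each x[n]:
x[0] = -3
x[1] = 3
x[2] = 2
x[3] = 0
x[4] = -3
x[5] = 1
x[6] = 1
x[7] = 0

x = [-3, 3, 2, 0, -3, 1, 1, 0]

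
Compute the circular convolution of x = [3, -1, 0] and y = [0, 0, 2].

(x ⊛ y)[n] = Σ(m=0 to 2) x[m] · y[(n-m) mod 3]

Computing each output sample:
(x ⊛ y)[0] = -2
(x ⊛ y)[1] = 0
(x ⊛ y)[2] = 6

x ⊛ y = [-2, 0, 6]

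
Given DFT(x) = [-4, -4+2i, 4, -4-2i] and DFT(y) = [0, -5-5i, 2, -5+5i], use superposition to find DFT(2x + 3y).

By linearity: DFT(2x + 3y) = 2·DFT(x) + 3·DFT(y)
= 2·[-4, -4+2i, 4, -4-2i] + 3·[0, -5-5i, 2, -5+5i]

Computing element-wise:
Z[0] = 2·(-4) + 3·(0) = -8
Z[1] = 2·(-4+2i) + 3·(-5-5i) = -23-11i
Z[2] = 2·(4) + 3·(2) = 14
Z[3] = 2·(-4-2i) + 3·(-5+5i) = -23+11i

DFT(2x + 3y) = 2·X + 3·Y = [-8, -23-11i, 14, -23+11i]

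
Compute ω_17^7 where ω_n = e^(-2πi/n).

ω_17^7 = e^(-2πi·7/17)
= cos(-2π·7/17) + i·sin(-2π·7/17)
= cos(-14π/17) + i·sin(-14π/17)

ω_17^7 = cos(-14π/17) + i·sin(-14π/17) = -0.8502-0.5264i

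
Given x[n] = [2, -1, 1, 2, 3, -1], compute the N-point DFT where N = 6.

X[k] = Σ(n=0 to 5) x[n] · ω_6^(nk)
where ω_6 = e^(-2πi/6)

Computing each X[k]:
X[0] = 6
X[1] = -3.0000+1.7321i
X[2] = 3.0000-1.7321i
X[3] = 6
X[4] = 3.0000+1.7321i
X[5] = -3.0000-1.7321i

X = [6, -3.0000+1.7321i, 3.0000-1.7321i, 6, 3.0000+1.7321i, -3.0000-1.7321i]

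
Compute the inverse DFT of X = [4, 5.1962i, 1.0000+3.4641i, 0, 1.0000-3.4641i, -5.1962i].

x[n] = (1/6) Σ(k=0 to 5) X[k] · e^(2πikn/6)

Computing each x[n]:
x[0] = 1
x[1] = -2
x[2] = 0
x[3] = 1
x[4] = 1
x[5] = 3

x = [1, -2, 0, 1, 1, 3]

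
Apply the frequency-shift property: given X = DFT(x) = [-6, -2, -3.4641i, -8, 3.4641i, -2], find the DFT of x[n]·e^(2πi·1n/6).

Modulation property: DFT(ω_6^(-1n)·x[n]) = X[(k-1) mod 6], so circularly shift X by 1 positions.

X[k-1] = [-2, -6, -2, -3.4641i, -8, 3.4641i]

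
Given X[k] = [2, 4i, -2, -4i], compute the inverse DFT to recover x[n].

x[n] = (1/4) Σ(k=0 to 3) X[k] · e^(2πikn/4)

Computing each x[n]:
x[0] = 0
x[1] = -1
x[2] = 0
x[3] = 3

x = [0, -1, 0, 3]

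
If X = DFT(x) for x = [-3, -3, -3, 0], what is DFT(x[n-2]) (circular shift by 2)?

Time shift by 2: X_shifted[k] = ω_4^(2k) · X[k]
Shifted x = [-3, 0, -3, -3]

DFT(x[n-2]) = [-9, -3i, -3, 3i]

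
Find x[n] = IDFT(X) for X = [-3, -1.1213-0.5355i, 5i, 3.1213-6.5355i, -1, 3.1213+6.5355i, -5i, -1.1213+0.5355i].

x[n] = (1/8) Σ(k=0 to 7) X[k] · e^(2πikn/8)

Computing each x[n]:
x[0] = 0
x[1] = -1
x[2] = -2
x[3] = 3
x[4] = -1
x[5] = -2
x[6] = 1
x[7] = -1

x = [0, -1, -2, 3, -1, -2, 1, -1]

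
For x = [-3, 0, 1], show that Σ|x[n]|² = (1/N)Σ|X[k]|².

Time domain:
Σ|x[n]|² = |-3|² + |0|² + |1|² = 10.0000

Frequency domain:
(1/3)Σ|X[k]|² = (1/3)(|-2|² + |-3.5000+0.8660i|² + |-3.5000-0.8660i|²) = (1/3)·30.0000 = 10.0000

Both sides agree, confirming Parseval's theorem.

Σ|x[n]|² = (1/N)Σ|X[k]|² = 10.0000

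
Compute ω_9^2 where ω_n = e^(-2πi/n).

ω_9^2 = e^(-2πi·2/9)
= cos(-2π·2/9) + i·sin(-2π·2/9)
= cos(-4π/9) + i·sin(-4π/9)

ω_9^2 = cos(-4π/9) + i·sin(-4π/9) = 0.1736-0.9848i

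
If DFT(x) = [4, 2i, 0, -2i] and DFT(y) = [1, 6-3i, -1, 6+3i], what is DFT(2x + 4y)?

By linearity: DFT(2x + 4y) = 2·DFT(x) + 4·DFT(y)
= 2·[4, 2i, 0, -2i] + 4·[1, 6-3i, -1, 6+3i]

Computing element-wise:
Z[0] = 2·(4) + 4·(1) = 12
Z[1] = 2·(2i) + 4·(6-3i) = 24-8i
Z[2] = 2·(0) + 4·(-1) = -4
Z[3] = 2·(-2i) + 4·(6+3i) = 24+8i

DFT(2x + 4y) = 2·X + 4·Y = [12, 24-8i, -4, 24+8i]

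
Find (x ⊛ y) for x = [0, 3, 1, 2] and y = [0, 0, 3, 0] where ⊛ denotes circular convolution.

(x ⊛ y)[n] = Σ(m=0 to 3) x[m] · y[(n-m) mod 4]

Computing each output sample:
(x ⊛ y)[0] = 3
(x ⊛ y)[1] = 6
(x ⊛ y)[2] = 0
(x ⊛ y)[3] = 9

x ⊛ y = [3, 6, 0, 9]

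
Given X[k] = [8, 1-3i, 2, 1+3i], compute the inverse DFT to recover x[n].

x[n] = (1/4) Σ(k=0 to 3) X[k] · e^(2πikn/4)

Computing each x[n]:
x[0] = 3
x[1] = 3
x[2] = 2
x[3] = 0

x = [3, 3, 2, 0]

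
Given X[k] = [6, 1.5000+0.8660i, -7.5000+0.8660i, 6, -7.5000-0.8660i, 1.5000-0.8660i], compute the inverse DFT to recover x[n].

x[n] = (1/6) Σ(k=0 to 5) X[k] · e^(2πikn/6)

Computing each x[n]:
x[0] = 0
x[1] = 1
x[2] = 3
x[3] = -3
x[4] = 3
x[5] = 2

x = [0, 1, 3, -3, 3, 2]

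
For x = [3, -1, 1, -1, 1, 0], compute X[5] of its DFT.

X[5] = Σ(n=0 to 5) x[n] · ω_6^(5n) where ω_6 = e^(-2πi/6)
= (3)·ω_6^0 + (-1)·ω_6^5 + (1)·ω_6^10 + (-1)·ω_6^15 + (1)·ω_6^20 + (0)·ω_6^25

X[5] = 2.5000-0.8660i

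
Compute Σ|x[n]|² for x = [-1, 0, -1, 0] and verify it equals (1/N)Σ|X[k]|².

Time domain:
Σ|x[n]|² = |-1|² + |0|² + |-1|² + |0|² = 2.0000

Frequency domain:
(1/4)Σ|X[k]|² = (1/4)(|-2|² + |0|² + |-2|² + |0|²) = (1/4)·8.0000 = 2.0000

Both sides agree, confirming Parseval's theorem.

Σ|x[n]|² = (1/N)Σ|X[k]|² = 2.0000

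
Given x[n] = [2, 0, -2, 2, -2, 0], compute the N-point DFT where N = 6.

X[k] = Σ(n=0 to 5) x[n] · ω_6^(nk)
where ω_6 = e^(-2πi/6)

Computing each X[k]:
X[0] = 0
X[1] = 2
X[2] = 6
X[3] = -4
X[4] = 6
X[5] = 2

X = [0, 2, 6, -4, 6, 2]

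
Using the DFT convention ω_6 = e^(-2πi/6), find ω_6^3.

ω_6^3 = e^(-2πi·3/6)
= cos(-2π·3/6) + i·sin(-2π·3/6)
= cos(-6π/6) + i·sin(-6π/6)

ω_6^3 = cos(-6π/6) + i·sin(-6π/6) = -1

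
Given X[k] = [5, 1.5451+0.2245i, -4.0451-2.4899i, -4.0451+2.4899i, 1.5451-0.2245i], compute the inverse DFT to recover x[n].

x[n] = (1/5) Σ(k=0 to 4) X[k] · e^(2πikn/5)

Computing each x[n]:
x[0] = 0
x[1] = 3
x[2] = -1
x[3] = 1
x[4] = 2

x = [0, 3, -1, 1, 2]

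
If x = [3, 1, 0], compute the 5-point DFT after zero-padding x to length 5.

Original 3-point DFT: [4, 2.5000-0.8660i, 2.5000+0.8660i]
Zero-padded 5-point DFT provides frequency interpolation.

DFT_5([x, 0, ...]) = [4, 3.3090-0.9511i, 2.1910-0.5878i, 2.1910+0.5878i, 3.3090+0.9511i]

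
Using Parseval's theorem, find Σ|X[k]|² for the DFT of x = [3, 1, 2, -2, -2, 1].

Parseval: Σ|x[n]|² = (1/N)Σ|X[k]|², so Σ|X[k]|² = N·Σ|x[n]|² = 6·23.0000

Σ|X[k]|² = N·Σ|x[n]|² = 6·23.0000 = 138.0000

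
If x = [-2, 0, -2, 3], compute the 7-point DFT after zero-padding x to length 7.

Original 4-point DFT: [-1, 3i, -7, -3i]
Zero-padded 7-point DFT provides frequency interpolation.

DFT_7([x, 0, ...]) = [-1, -4.2579+0.6482i, 1.6724+1.4777i, -3.9145-4.4884i, -3.9145+4.4884i, 1.6724-1.4777i, -4.2579-0.6482i]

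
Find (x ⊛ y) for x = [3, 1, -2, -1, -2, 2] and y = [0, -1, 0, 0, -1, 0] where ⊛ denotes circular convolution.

(x ⊛ y)[n] = Σ(m=0 to 5) x[m] · y[(n-m) mod 6]

Computing each output sample:
(x ⊛ y)[0] = 0
(x ⊛ y)[1] = -2
(x ⊛ y)[2] = 1
(x ⊛ y)[3] = 0
(x ⊛ y)[4] = -2
(x ⊛ y)[5] = 1

x ⊛ y = [0, -2, 1, 0, -2, 1]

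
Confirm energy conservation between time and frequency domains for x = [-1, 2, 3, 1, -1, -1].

Time domain:
Σ|x[n]|² = |-1|² + |2|² + |3|² + |1|² + |-1|² + |-1|² = 17.0000

Frequency domain:
(1/6)Σ|X[k]|² = (1/6)(|3|² + |-2.5000-6.0622i|² + |-1.5000+0.8660i|² + |-1|² + |-1.5000-0.8660i|² + |-2.5000+6.0622i|²) = (1/6)·102.0000 = 17.0000

Both sides agree, confirming Parseval's theorem.

Σ|x[n]|² = (1/N)Σ|X[k]|² = 17.0000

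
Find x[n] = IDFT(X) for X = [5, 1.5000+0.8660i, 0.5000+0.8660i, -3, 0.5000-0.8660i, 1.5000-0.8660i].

x[n] = (1/6) Σ(k=0 to 5) X[k] · e^(2πikn/6)

Computing each x[n]:
x[0] = 1
x[1] = 1
x[2] = 0
x[3] = 1
x[4] = 0
x[5] = 2

x = [1, 1, 0, 1, 0, 2]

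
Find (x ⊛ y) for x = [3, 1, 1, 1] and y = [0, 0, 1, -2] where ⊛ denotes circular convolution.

(x ⊛ y)[n] = Σ(m=0 to 3) x[m] · y[(n-m) mod 4]

Computing each output sample:
(x ⊛ y)[0] = -1
(x ⊛ y)[1] = -1
(x ⊛ y)[2] = 1
(x ⊛ y)[3] = -5

x ⊛ y = [-1, -1, 1, -5]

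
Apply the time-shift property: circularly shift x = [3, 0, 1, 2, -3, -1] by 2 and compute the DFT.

Time shift by 2: X_shifted[k] = ω_6^(2k) · X[k]
Shifted x = [-3, -1, 3, 0, 1, 2]

DFT(x[n-2]) = [2, -4.5000+0.8660i, -5.5000+4.3301i, 0, -5.5000-4.3301i, -4.5000-0.8660i]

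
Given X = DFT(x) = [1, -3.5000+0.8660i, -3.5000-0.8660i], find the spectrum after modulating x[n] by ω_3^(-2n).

Modulation property: DFT(ω_3^(-2n)·x[n]) = X[(k-2) mod 3], so circularly shift X by 2 positions.

X[k-2] = [-3.5000+0.8660i, -3.5000-0.8660i, 1]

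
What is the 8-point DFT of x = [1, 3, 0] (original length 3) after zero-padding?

Original 3-point DFT: [4, -0.5000-2.5981i, -0.5000+2.5981i]
Zero-padded 8-point DFT provides frequency interpolation.

DFT_8([x, 0, ...]) = [4, 3.1213-2.1213i, 1-3i, -1.1213-2.1213i, -2, -1.1213+2.1213i, 1+3i, 3.1213+2.1213i]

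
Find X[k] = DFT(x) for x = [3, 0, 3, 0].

X[k] = Σ(n=0 to 3) x[n] · ω_4^(nk)
where ω_4 = e^(-2πi/4)

Computing each X[k]:
X[0] = 6
X[1] = 0
X[2] = 6
X[3] = 0

X = [6, 0, 6, 0]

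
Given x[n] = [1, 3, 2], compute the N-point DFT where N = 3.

X[k] = Σ(n=0 to 2) x[n] · ω_3^(nk)
where ω_3 = e^(-2πi/3)

Computing each X[k]:
X[0] = 6
X[1] = -1.5000-0.8660i
X[2] = -1.5000+0.8660i

X = [6, -1.5000-0.8660i, -1.5000+0.8660i]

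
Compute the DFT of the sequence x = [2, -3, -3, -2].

X[k] = Σ(n=0 to 3) x[n] · ω_4^(nk)
where ω_4 = e^(-2πi/4)

Computing each X[k]:
X[0] = -6
X[1] = 5+1i
X[2] = 4
X[3] = 5-1i

X = [-6, 5+1i, 4, 5-1i]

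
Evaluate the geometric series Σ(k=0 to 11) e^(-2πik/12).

Sum of all nth roots of unity equals 0 for n > 1 (geometric series with r ≠ 1).

0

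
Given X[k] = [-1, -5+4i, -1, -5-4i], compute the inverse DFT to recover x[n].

x[n] = (1/4) Σ(k=0 to 3) X[k] · e^(2πikn/4)

Computing each x[n]:
x[0] = -3
x[1] = -2
x[2] = 2
x[3] = 2

x = [-3, -2, 2, 2]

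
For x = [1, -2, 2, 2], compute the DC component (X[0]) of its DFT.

X[0] = Σ(n=0 to 3) x[n] · ω_4^0 = Σ x[n]
= (1) + (-2) + (2) + (2)

X[0] = 3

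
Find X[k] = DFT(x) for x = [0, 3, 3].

X[k] = Σ(n=0 to 2) x[n] · ω_3^(nk)
where ω_3 = e^(-2πi/3)

Computing each X[k]:
X[0] = 6
X[1] = -3
X[2] = -3

X = [6, -3, -3]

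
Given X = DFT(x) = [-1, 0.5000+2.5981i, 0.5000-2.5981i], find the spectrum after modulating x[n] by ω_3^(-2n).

Modulation property: DFT(ω_3^(-2n)·x[n]) = X[(k-2) mod 3], so circularly shift X by 2 positions.

X[k-2] = [0.5000+2.5981i, 0.5000-2.5981i, -1]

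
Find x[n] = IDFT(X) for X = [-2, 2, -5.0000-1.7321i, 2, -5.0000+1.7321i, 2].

x[n] = (1/6) Σ(k=0 to 5) X[k] · e^(2πikn/6)

Computing each x[n]:
x[0] = -1
x[1] = 1
x[2] = 0
x[3] = -3
x[4] = 1
x[5] = 0

x = [-1, 1, 0, -3, 1, 0]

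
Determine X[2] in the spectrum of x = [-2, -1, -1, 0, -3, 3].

X[2] = Σ(n=0 to 5) x[n] · ω_6^(2n) where ω_6 = e^(-2πi/6)
= (-2)·ω_6^0 + (-1)·ω_6^2 + (-1)·ω_6^4 + (0)·ω_6^6 + (-3)·ω_6^8 + (3)·ω_6^10

X[2] = -1.0000+5.1962i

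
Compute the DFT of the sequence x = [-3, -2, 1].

X[k] = Σ(n=0 to 2) x[n] · ω_3^(nk)
where ω_3 = e^(-2πi/3)

Computing each X[k]:
X[0] = -4
X[1] = -2.5000+2.5981i
X[2] = -2.5000-2.5981i

X = [-4, -2.5000+2.5981i, -2.5000-2.5981i]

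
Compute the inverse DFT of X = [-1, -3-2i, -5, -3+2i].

x[n] = (1/4) Σ(k=0 to 3) X[k] · e^(2πikn/4)

Computing each x[n]:
x[0] = -3
x[1] = 2
x[2] = 0
x[3] = 0

x = [-3, 2, 0, 0]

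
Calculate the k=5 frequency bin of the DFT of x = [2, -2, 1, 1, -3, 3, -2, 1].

X[5] = Σ(n=0 to 7) x[n] · ω_8^(5n) where ω_8 = e^(-2πi/8)
= (2)·ω_8^0 + (-2)·ω_8^5 + (1)·ω_8^10 + (1)·ω_8^15 + (-3)·ω_8^20 + (3)·ω_8^25 + (-2)·ω_8^30 + (1)·ω_8^35

X[5] = 8.5355-6.5355i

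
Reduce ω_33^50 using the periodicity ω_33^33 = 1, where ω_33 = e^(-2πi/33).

Since ω_33^33 = 1, powers reduce modulo 33.
50 mod 33 = 17
So ω_33^50 = ω_33^17 = e^(-2πi·17/33)

ω_33^50 = ω_33^17 = -0.9955+0.0951i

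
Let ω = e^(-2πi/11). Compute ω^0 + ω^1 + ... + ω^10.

Sum of all nth roots of unity equals 0 for n > 1 (geometric series with r ≠ 1).

0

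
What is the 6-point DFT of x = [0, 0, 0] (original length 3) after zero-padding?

Original 3-point DFT: [0, 0, 0]
Zero-padded 6-point DFT provides frequency interpolation.

DFT_6([x, 0, ...]) = [0, 0, 0, 0, 0, 0]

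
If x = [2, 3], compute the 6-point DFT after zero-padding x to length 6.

Original 2-point DFT: [5, -1]
Zero-padded 6-point DFT provides frequency interpolation.

DFT_6([x, 0, ...]) = [5, 3.5000-2.5981i, 0.5000-2.5981i, -1, 0.5000+2.5981i, 3.5000+2.5981i]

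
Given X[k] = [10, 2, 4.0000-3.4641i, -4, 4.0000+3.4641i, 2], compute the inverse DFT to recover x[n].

x[n] = (1/6) Σ(k=0 to 5) X[k] · e^(2πikn/6)

Computing each x[n]:
x[0] = 3
x[1] = 3
x[2] = -1
x[3] = 3
x[4] = 1
x[5] = 1

x = [3, 3, -1, 3, 1, 1]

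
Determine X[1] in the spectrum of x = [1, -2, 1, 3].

X[1] = Σ(n=0 to 3) x[n] · ω_4^(1n) where ω_4 = e^(-2πi/4)
= (1)·ω_4^0 + (-2)·ω_4^1 + (1)·ω_4^2 + (3)·ω_4^3

X[1] = 5i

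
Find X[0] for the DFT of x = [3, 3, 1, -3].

X[0] = Σ(n=0 to 3) x[n] · ω_4^0 = Σ x[n]
= (3) + (3) + (1) + (-3)

X[0] = 4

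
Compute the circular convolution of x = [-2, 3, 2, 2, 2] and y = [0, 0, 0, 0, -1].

(x ⊛ y)[n] = Σ(m=0 to 4) x[m] · y[(n-m) mod 5]

Computing each output sample:
(x ⊛ y)[0] = -3
(x ⊛ y)[1] = -2
(x ⊛ y)[2] = -2
(x ⊛ y)[3] = -2
(x ⊛ y)[4] = 2

x ⊛ y = [-3, -2, -2, -2, 2]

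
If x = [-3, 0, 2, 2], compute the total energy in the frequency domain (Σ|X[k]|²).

Parseval: Σ|x[n]|² = (1/N)Σ|X[k]|², so Σ|X[k]|² = N·Σ|x[n]|² = 4·17.0000

Σ|X[k]|² = N·Σ|x[n]|² = 4·17.0000 = 68.0000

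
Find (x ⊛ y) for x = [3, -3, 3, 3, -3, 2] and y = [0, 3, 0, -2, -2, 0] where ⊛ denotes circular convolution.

(x ⊛ y)[n] = Σ(m=0 to 5) x[m] · y[(n-m) mod 6]

Computing each output sample:
(x ⊛ y)[0] = -6
(x ⊛ y)[1] = 9
(x ⊛ y)[2] = -7
(x ⊛ y)[3] = -1
(x ⊛ y)[4] = 9
(x ⊛ y)[5] = -9

x ⊛ y = [-6, 9, -7, -1, 9, -9]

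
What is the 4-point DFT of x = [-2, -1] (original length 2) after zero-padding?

Original 2-point DFT: [-3, -1]
Zero-padded 4-point DFT provides frequency interpolation.

DFT_4([x, 0, ...]) = [-3, -2+1i, -1, -2-1i]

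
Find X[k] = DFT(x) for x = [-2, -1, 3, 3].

X[k] = Σ(n=0 to 3) x[n] · ω_4^(nk)
where ω_4 = e^(-2πi/4)

Computing each X[k]:
X[0] = 3
X[1] = -5+4i
X[2] = -1
X[3] = -5-4i

X = [3, -5+4i, -1, -5-4i]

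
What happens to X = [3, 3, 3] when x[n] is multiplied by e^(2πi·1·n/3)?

Modulation property: DFT(ω_3^(-1n)·x[n]) = X[(k-1) mod 3], so circularly shift X by 1 positions.

X[k-1] = [3, 3, 3]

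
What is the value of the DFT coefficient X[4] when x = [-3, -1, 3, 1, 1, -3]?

X[4] = Σ(n=0 to 5) x[n] · ω_6^(4n) where ω_6 = e^(-2πi/6)
= (-3)·ω_6^0 + (-1)·ω_6^4 + (3)·ω_6^8 + (1)·ω_6^12 + (1)·ω_6^16 + (-3)·ω_6^20

X[4] = -2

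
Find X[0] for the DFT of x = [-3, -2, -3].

X[0] = Σ(n=0 to 2) x[n] · ω_3^0 = Σ x[n]
= (-3) + (-2) + (-3)

X[0] = -8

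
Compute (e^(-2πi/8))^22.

Since ω_8^8 = 1, powers reduce modulo 8.
22 mod 8 = 6
So ω_8^22 = ω_8^6 = e^(-2πi·6/8)

ω_8^22 = ω_8^6 = 1i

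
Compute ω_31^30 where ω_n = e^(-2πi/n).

ω_31^30 = e^(-2πi·30/31)
= cos(-2π·30/31) + i·sin(-2π·30/31)
= cos(-60π/31) + i·sin(-60π/31)

ω_31^30 = cos(-60π/31) + i·sin(-60π/31) = 0.9795+0.2013i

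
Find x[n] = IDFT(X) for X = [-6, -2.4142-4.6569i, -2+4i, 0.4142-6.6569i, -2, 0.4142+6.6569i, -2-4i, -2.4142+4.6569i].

x[n] = (1/8) Σ(k=0 to 7) X[k] · e^(2πikn/8)

Computing each x[n]:
x[0] = -2
x[1] = 0
x[2] = -1
x[3] = 3
x[4] = -1
x[5] = -3
x[6] = 0
x[7] = -2

x = [-2, 0, -1, 3, -1, -3, 0, -2]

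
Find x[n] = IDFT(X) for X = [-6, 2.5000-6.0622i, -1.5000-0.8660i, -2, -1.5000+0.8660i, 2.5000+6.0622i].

x[n] = (1/6) Σ(k=0 to 5) X[k] · e^(2πikn/6)

Computing each x[n]:
x[0] = -1
x[1] = 2
x[2] = 0
x[3] = -2
x[4] = -3
x[5] = -2

x = [-1, 2, 0, -2, -3, -2]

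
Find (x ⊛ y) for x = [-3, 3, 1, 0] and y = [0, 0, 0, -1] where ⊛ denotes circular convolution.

(x ⊛ y)[n] = Σ(m=0 to 3) x[m] · y[(n-m) mod 4]

Computing each output sample:
(x ⊛ y)[0] = -3
(x ⊛ y)[1] = -1
(x ⊛ y)[2] = 0
(x ⊛ y)[3] = 3

x ⊛ y = [-3, -1, 0, 3]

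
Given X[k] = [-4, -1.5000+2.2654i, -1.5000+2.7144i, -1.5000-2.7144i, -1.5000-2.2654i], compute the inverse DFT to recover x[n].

x[n] = (1/5) Σ(k=0 to 4) X[k] · e^(2πikn/5)

Computing each x[n]:
x[0] = -2
x[1] = -2
x[2] = 0
x[3] = -1
x[4] = 1

x = [-2, -2, 0, -1, 1]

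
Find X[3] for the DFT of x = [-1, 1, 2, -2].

X[3] = Σ(n=0 to 3) x[n] · ω_4^(3n) where ω_4 = e^(-2πi/4)
= (-1)·ω_4^0 + (1)·ω_4^3 + (2)·ω_4^6 + (-2)·ω_4^9

X[3] = -3+3i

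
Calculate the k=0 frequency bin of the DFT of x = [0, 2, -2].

X[0] = Σ(n=0 to 2) x[n] · ω_3^0 = Σ x[n]
= (0) + (2) + (-2)

X[0] = 0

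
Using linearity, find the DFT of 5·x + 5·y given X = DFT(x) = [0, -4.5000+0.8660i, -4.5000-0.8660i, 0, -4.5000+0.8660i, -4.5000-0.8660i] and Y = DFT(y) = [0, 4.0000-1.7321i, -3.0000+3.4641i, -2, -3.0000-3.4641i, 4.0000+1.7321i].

By linearity: DFT(5x + 5y) = 5·DFT(x) + 5·DFT(y)
= 5·[0, -4.5000+0.8660i, -4.5000-0.8660i, 0, -4.5000+0.8660i, -4.5000-0.8660i] + 5·[0, 4.0000-1.7321i, -3.0000+3.4641i, -2, -3.0000-3.4641i, 4.0000+1.7321i]

Computing element-wise:
Z[0] = 5·(0) + 5·(0) = 0
Z[1] = 5·(-4.5000+0.8660i) + 5·(4.0000-1.7321i) = -2.5000-4.3305i
Z[2] = 5·(-4.5000-0.8660i) + 5·(-3.0000+3.4641i) = -37.5000+12.9905i
Z[3] = 5·(0) + 5·(-2) = -10
Z[4] = 5·(-4.5000+0.8660i) + 5·(-3.0000-3.4641i) = -37.5000-12.9905i
Z[5] = 5·(-4.5000-0.8660i) + 5·(4.0000+1.7321i) = -2.5000+4.3305i

DFT(5x + 5y) = 5·X + 5·Y = [0, -2.5000-4.3305i, -37.5000+12.9905i, -10, -37.5000-12.9905i, -2.5000+4.3305i]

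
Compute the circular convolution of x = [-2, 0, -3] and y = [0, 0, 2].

(x ⊛ y)[n] = Σ(m=0 to 2) x[m] · y[(n-m) mod 3]

Computing each output sample:
(x ⊛ y)[0] = 0
(x ⊛ y)[1] = -6
(x ⊛ y)[2] = -4

x ⊛ y = [0, -6, -4]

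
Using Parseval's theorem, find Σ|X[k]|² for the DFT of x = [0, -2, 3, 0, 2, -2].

Parseval: Σ|x[n]|² = (1/N)Σ|X[k]|², so Σ|X[k]|² = N·Σ|x[n]|² = 6·21.0000

Σ|X[k]|² = N·Σ|x[n]|² = 6·21.0000 = 126.0000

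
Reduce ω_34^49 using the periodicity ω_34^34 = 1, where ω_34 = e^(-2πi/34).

Since ω_34^34 = 1, powers reduce modulo 34.
49 mod 34 = 15
So ω_34^49 = ω_34^15 = e^(-2πi·15/34)

ω_34^49 = ω_34^15 = -0.9325-0.3612i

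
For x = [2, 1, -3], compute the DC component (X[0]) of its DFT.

X[0] = Σ(n=0 to 2) x[n] · ω_3^0 = Σ x[n]
= (2) + (1) + (-3)

X[0] = 0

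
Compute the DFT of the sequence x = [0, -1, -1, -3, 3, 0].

X[k] = Σ(n=0 to 5) x[n] · ω_6^(nk)
where ω_6 = e^(-2πi/6)

Computing each X[k]:
X[0] = -2
X[1] = 1.5000+4.3301i
X[2] = -3.5000-2.5981i
X[3] = 6
X[4] = -3.5000+2.5981i
X[5] = 1.5000-4.3301i

X = [-2, 1.5000+4.3301i, -3.5000-2.5981i, 6, -3.5000+2.5981i, 1.5000-4.3301i]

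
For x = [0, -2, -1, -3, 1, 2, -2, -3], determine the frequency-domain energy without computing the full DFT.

Parseval: Σ|x[n]|² = (1/N)Σ|X[k]|², so Σ|X[k]|² = N·Σ|x[n]|² = 8·32.0000

Σ|X[k]|² = N·Σ|x[n]|² = 8·32.0000 = 256.0000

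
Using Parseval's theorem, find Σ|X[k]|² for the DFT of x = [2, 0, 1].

Parseval: Σ|x[n]|² = (1/N)Σ|X[k]|², so Σ|X[k]|² = N·Σ|x[n]|² = 3·5.0000

Σ|X[k]|² = N·Σ|x[n]|² = 3·5.0000 = 15.0000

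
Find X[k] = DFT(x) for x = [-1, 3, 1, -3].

X[k] = Σ(n=0 to 3) x[n] · ω_4^(nk)
where ω_4 = e^(-2πi/4)

Computing each X[k]:
X[0] = 0
X[1] = -2-6i
X[2] = 0
X[3] = -2+6i

X = [0, -2-6i, 0, -2+6i]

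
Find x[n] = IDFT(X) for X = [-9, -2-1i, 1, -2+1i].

x[n] = (1/4) Σ(k=0 to 3) X[k] · e^(2πikn/4)

Computing each x[n]:
x[0] = -3
x[1] = -2
x[2] = -1
x[3] = -3

x = [-3, -2, -1, -3]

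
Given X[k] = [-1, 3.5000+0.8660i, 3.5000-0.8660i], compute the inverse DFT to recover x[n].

x[n] = (1/3) Σ(k=0 to 2) X[k] · e^(2πikn/3)

Computing each x[n]:
x[0] = 2
x[1] = -2
x[2] = -1

x = [2, -2, -1]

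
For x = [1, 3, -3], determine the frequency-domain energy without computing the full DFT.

Parseval: Σ|x[n]|² = (1/N)Σ|X[k]|², so Σ|X[k]|² = N·Σ|x[n]|² = 3·19.0000

Σ|X[k]|² = N·Σ|x[n]|² = 3·19.0000 = 57.0000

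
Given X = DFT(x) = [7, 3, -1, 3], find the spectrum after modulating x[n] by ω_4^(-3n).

Modulation property: DFT(ω_4^(-3n)·x[n]) = X[(k-3) mod 4], so circularly shift X by 3 positions.

X[k-3] = [3, -1, 3, 7]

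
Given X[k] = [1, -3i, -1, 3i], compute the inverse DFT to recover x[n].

x[n] = (1/4) Σ(k=0 to 3) X[k] · e^(2πikn/4)

Computing each x[n]:
x[0] = 0
x[1] = 2
x[2] = 0
x[3] = -1

x = [0, 2, 0, -1]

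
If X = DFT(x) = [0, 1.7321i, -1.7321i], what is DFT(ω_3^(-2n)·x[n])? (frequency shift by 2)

Modulation property: DFT(ω_3^(-2n)·x[n]) = X[(k-2) mod 3], so circularly shift X by 2 positions.

X[k-2] = [1.7321i, -1.7321i, 0]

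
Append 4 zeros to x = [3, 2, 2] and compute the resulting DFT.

Original 3-point DFT: [7, 1, 1]
Zero-padded 7-point DFT provides frequency interpolation.

DFT_7([x, 0, ...]) = [7, 3.8019-3.5135i, 0.7530-1.0821i, 2.4450+0.6959i, 2.4450-0.6959i, 0.7530+1.0821i, 3.8019+3.5135i]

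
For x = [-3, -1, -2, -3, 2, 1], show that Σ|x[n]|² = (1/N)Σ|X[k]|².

Time domain:
Σ|x[n]|² = |-3|² + |-1|² + |-2|² + |-3|² + |2|² + |1|² = 28.0000

Frequency domain:
(1/6)Σ|X[k]|² = (1/6)(|-6|² + |5.1962i|² + |-6.0000-1.7321i|² + |0|² + |-6.0000+1.7321i|² + |-5.1962i|²) = (1/6)·168.0000 = 28.0000

Both sides agree, confirming Parseval's theorem.

Σ|x[n]|² = (1/N)Σ|X[k]|² = 28.0000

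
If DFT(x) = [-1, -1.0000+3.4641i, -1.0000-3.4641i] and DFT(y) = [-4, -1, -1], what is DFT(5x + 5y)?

By linearity: DFT(5x + 5y) = 5·DFT(x) + 5·DFT(y)
= 5·[-1, -1.0000+3.4641i, -1.0000-3.4641i] + 5·[-4, -1, -1]

Computing element-wise:
Z[0] = 5·(-1) + 5·(-4) = -25
Z[1] = 5·(-1.0000+3.4641i) + 5·(-1) = -10.0000+17.3205i
Z[2] = 5·(-1.0000-3.4641i) + 5·(-1) = -10.0000-17.3205i

DFT(5x + 5y) = 5·X + 5·Y = [-25, -10.0000+17.3205i, -10.0000-17.3205i]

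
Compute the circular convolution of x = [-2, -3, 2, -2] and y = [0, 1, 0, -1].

(x ⊛ y)[n] = Σ(m=0 to 3) x[m] · y[(n-m) mod 4]

Computing each output sample:
(x ⊛ y)[0] = 1
(x ⊛ y)[1] = -4
(x ⊛ y)[2] = -1
(x ⊛ y)[3] = 4

x ⊛ y = [1, -4, -1, 4]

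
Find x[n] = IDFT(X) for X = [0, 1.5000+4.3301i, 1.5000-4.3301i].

x[n] = (1/3) Σ(k=0 to 2) X[k] · e^(2πikn/3)

Computing each x[n]:
x[0] = 1
x[1] = -3
x[2] = 2

x = [1, -3, 2]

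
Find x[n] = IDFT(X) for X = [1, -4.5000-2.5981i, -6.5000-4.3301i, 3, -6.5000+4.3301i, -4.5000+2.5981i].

x[n] = (1/6) Σ(k=0 to 5) X[k] · e^(2πikn/6)

Computing each x[n]:
x[0] = -3
x[1] = 2
x[2] = 2
x[3] = -1
x[4] = 3
x[5] = -2

x = [-3, 2, 2, -1, 3, -2]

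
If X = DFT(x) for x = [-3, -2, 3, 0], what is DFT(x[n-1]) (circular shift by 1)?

Time shift by 1: X_shifted[k] = ω_4^(1k) · X[k]
Shifted x = [0, -3, -2, 3]

DFT(x[n-1]) = [-2, 2+6i, -2, 2-6i]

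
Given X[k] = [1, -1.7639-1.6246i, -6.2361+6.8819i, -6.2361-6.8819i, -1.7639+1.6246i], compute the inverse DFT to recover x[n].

x[n] = (1/5) Σ(k=0 to 4) X[k] · e^(2πikn/5)

Computing each x[n]:
x[0] = -3
x[1] = 1
x[2] = 3
x[3] = -3
x[4] = 3

x = [-3, 1, 3, -3, 3]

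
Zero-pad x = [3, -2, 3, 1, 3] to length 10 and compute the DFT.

Original 5-point DFT: [8, 0.0729+3.5797i, 3.4271+4.8410i, 3.4271-4.8410i, 0.0729-3.5797i]
Zero-padded 10-point DFT provides frequency interpolation.

DFT_10([x, 0, ...]) = [8, -0.4271-4.3920i, 0.0729+3.5797i, 2.9271+1.4001i, 3.4271+4.8410i, 10, 3.4271-4.8410i, 2.9271-1.4001i, 0.0729-3.5797i, -0.4271+4.3920i]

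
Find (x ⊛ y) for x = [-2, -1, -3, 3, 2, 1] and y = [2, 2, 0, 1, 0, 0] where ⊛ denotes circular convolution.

(x ⊛ y)[n] = Σ(m=0 to 5) x[m] · y[(n-m) mod 6]

Computing each output sample:
(x ⊛ y)[0] = 1
(x ⊛ y)[1] = -4
(x ⊛ y)[2] = -7
(x ⊛ y)[3] = -2
(x ⊛ y)[4] = 9
(x ⊛ y)[5] = 3

x ⊛ y = [1, -4, -7, -2, 9, 3]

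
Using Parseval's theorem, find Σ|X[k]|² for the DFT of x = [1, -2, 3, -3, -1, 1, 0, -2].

Parseval: Σ|x[n]|² = (1/N)Σ|X[k]|², so Σ|X[k]|² = N·Σ|x[n]|² = 8·29.0000

Σ|X[k]|² = N·Σ|x[n]|² = 8·29.0000 = 232.0000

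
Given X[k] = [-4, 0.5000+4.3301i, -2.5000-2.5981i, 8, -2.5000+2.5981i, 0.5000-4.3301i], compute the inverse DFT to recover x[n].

x[n] = (1/6) Σ(k=0 to 5) X[k] · e^(2πikn/6)

Computing each x[n]:
x[0] = 0
x[1] = -2
x[2] = -1
x[3] = -3
x[4] = 3
x[5] = -1

x = [0, -2, -1, -3, 3, -1]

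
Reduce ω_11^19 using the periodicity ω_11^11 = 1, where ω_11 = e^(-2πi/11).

Since ω_11^11 = 1, powers reduce modulo 11.
19 mod 11 = 8
So ω_11^19 = ω_11^8 = e^(-2πi·8/11)

ω_11^19 = ω_11^8 = -0.1423+0.9898i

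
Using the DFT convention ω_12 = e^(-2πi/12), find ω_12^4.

ω_12^4 = e^(-2πi·4/12)
= cos(-2π·4/12) + i·sin(-2π·4/12)
= cos(-8π/12) + i·sin(-8π/12)

ω_12^4 = cos(-8π/12) + i·sin(-8π/12) = -0.5000-0.8660i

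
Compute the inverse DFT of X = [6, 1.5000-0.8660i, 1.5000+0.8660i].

x[n] = (1/3) Σ(k=0 to 2) X[k] · e^(2πikn/3)

Computing each x[n]:
x[0] = 3
x[1] = 2
x[2] = 1

x = [3, 2, 1]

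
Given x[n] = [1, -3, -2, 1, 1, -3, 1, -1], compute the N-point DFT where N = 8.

X[k] = Σ(n=0 to 7) x[n] · ω_8^(nk)
where ω_8 = e^(-2πi/8)

Computing each X[k]:
X[0] = -5
X[1] = -1.4142+1.5858i
X[2] = 3+6i
X[3] = 1.4142-4.4142i
X[4] = 7
X[5] = 1.4142+4.4142i
X[6] = 3-6i
X[7] = -1.4142-1.5858i

X = [-5, -1.4142+1.5858i, 3+6i, 1.4142-4.4142i, 7, 1.4142+4.4142i, 3-6i, -1.4142-1.5858i]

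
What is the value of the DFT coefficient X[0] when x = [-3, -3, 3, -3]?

X[0] = Σ(n=0 to 3) x[n] · ω_4^0 = Σ x[n]
= (-3) + (-3) + (3) + (-3)

X[0] = -6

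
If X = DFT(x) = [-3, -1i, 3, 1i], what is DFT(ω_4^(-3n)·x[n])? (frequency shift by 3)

Modulation property: DFT(ω_4^(-3n)·x[n]) = X[(k-3) mod 4], so circularly shift X by 3 positions.

X[k-3] = [-1i, 3, 1i, -3]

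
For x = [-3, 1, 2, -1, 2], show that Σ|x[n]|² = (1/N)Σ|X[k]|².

Time domain:
Σ|x[n]|² = |-3|² + |1|² + |2|² + |-1|² + |2|² = 19.0000

Frequency domain:
(1/5)Σ|X[k]|² = (1/5)(|1|² + |-2.8820-0.8123i|² + |-5.1180+3.4410i|² + |-5.1180-3.4410i|² + |-2.8820+0.8123i|²) = (1/5)·95.0000 = 19.0000

Both sides agree, confirming Parseval's theorem.

Σ|x[n]|² = (1/N)Σ|X[k]|² = 19.0000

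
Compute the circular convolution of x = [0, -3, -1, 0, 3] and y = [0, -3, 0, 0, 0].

(x ⊛ y)[n] = Σ(m=0 to 4) x[m] · y[(n-m) mod 5]

Computing each output sample:
(x ⊛ y)[0] = -9
(x ⊛ y)[1] = 0
(x ⊛ y)[2] = 9
(x ⊛ y)[3] = 3
(x ⊛ y)[4] = 0

x ⊛ y = [-9, 0, 9, 3, 0]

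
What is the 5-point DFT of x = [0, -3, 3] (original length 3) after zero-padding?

Original 3-point DFT: [0, 5.1962i, -5.1962i]
Zero-padded 5-point DFT provides frequency interpolation.

DFT_5([x, 0, ...]) = [0, -3.3541+1.0898i, 3.3541+4.6165i, 3.3541-4.6165i, -3.3541-1.0898i]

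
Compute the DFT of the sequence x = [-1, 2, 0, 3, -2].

X[k] = Σ(n=0 to 4) x[n] · ω_5^(nk)
where ω_5 = e^(-2πi/5)

Computing each X[k]:
X[0] = 2
X[1] = -3.4271-2.0409i
X[2] = -0.0729-5.2043i
X[3] = -0.0729+5.2043i
X[4] = -3.4271+2.0409i

X = [2, -3.4271-2.0409i, -0.0729-5.2043i, -0.0729+5.2043i, -3.4271+2.0409i]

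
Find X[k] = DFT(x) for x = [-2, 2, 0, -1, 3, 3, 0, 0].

X[k] = Σ(n=0 to 7) x[n] · ω_8^(nk)
where ω_8 = e^(-2πi/8)

Computing each X[k]:
X[0] = 5
X[1] = -5.0000+1.4142i
X[2] = 1-6i
X[3] = -5.0000+1.4142i
X[4] = -3
X[5] = -5.0000-1.4142i
X[6] = 1+6i
X[7] = -5.0000-1.4142i

X = [5, -5.0000+1.4142i, 1-6i, -5.0000+1.4142i, -3, -5.0000-1.4142i, 1+6i, -5.0000-1.4142i]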